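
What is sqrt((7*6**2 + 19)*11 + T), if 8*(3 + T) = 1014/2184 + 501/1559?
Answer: sqrt(22699030025518)/87304 ≈ 54.572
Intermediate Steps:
T = -1013353/349216 (T = -3 + (1014/2184 + 501/1559)/8 = -3 + (1014*(1/2184) + 501*(1/1559))/8 = -3 + (13/28 + 501/1559)/8 = -3 + (1/8)*(34295/43652) = -3 + 34295/349216 = -1013353/349216 ≈ -2.9018)
sqrt((7*6**2 + 19)*11 + T) = sqrt((7*6**2 + 19)*11 - 1013353/349216) = sqrt((7*36 + 19)*11 - 1013353/349216) = sqrt((252 + 19)*11 - 1013353/349216) = sqrt(271*11 - 1013353/349216) = sqrt(2981 - 1013353/349216) = sqrt(1039999543/349216) = sqrt(22699030025518)/87304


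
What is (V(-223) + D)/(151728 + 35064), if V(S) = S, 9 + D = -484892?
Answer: -40427/15566 ≈ -2.5971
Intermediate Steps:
D = -484901 (D = -9 - 484892 = -484901)
(V(-223) + D)/(151728 + 35064) = (-223 - 484901)/(151728 + 35064) = -485124/186792 = -485124*1/186792 = -40427/15566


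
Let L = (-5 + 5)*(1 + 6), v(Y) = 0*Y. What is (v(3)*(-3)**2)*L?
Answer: 0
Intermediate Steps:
v(Y) = 0
L = 0 (L = 0*7 = 0)
(v(3)*(-3)**2)*L = (0*(-3)**2)*0 = (0*9)*0 = 0*0 = 0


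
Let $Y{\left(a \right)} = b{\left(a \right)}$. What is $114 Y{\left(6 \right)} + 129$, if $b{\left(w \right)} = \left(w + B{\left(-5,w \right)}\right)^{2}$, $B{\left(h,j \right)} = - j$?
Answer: $129$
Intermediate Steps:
$b{\left(w \right)} = 0$ ($b{\left(w \right)} = \left(w - w\right)^{2} = 0^{2} = 0$)
$Y{\left(a \right)} = 0$
$114 Y{\left(6 \right)} + 129 = 114 \cdot 0 + 129 = 0 + 129 = 129$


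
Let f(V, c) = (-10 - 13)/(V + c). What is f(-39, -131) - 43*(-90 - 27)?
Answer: 855293/170 ≈ 5031.1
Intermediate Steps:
f(V, c) = -23/(V + c)
f(-39, -131) - 43*(-90 - 27) = -23/(-39 - 131) - 43*(-90 - 27) = -23/(-170) - 43*(-117) = -23*(-1/170) + 5031 = 23/170 + 5031 = 855293/170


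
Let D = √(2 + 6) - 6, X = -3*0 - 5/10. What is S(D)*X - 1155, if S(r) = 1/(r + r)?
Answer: -64677/56 + √2/56 ≈ -1154.9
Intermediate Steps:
X = -½ (X = 0 - 5*⅒ = 0 - ½ = -½ ≈ -0.50000)
D = -6 + 2*√2 (D = √8 - 6 = 2*√2 - 6 = -6 + 2*√2 ≈ -3.1716)
S(r) = 1/(2*r)
S(D)*X - 1155 = (1/(2*(-6 + 2*√2)))*(-½) - 1155 = -1/(4*(-6 + 2*√2)) - 1155 = -1155 - 1/(4*(-6 + 2*√2))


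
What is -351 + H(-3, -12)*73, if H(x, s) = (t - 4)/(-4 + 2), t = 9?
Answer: -1067/2 ≈ -533.50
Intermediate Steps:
H(x, s) = -5/2 (H(x, s) = (9 - 4)/(-4 + 2) = 5/(-2) = 5*(-½) = -5/2)
-351 + H(-3, -12)*73 = -351 - 5/2*73 = -351 - 365/2 = -1067/2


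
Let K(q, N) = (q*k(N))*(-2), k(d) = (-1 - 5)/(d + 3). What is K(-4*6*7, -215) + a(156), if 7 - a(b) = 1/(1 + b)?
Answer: 137322/8321 ≈ 16.503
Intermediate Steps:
k(d) = -6/(3 + d)
K(q, N) = 12*q/(3 + N) (K(q, N) = (q*(-6/(3 + N)))*(-2) = -6*q/(3 + N)*(-2) = 12*q/(3 + N))
a(b) = 7 - 1/(1 + b)
K(-4*6*7, -215) + a(156) = 12*(-4*6*7)/(3 - 215) + (6 + 7*156)/(1 + 156) = 12*(-24*7)/(-212) + (6 + 1092)/157 = 12*(-168)*(-1/212) + (1/157)*1098 = 504/53 + 1098/157 = 137322/8321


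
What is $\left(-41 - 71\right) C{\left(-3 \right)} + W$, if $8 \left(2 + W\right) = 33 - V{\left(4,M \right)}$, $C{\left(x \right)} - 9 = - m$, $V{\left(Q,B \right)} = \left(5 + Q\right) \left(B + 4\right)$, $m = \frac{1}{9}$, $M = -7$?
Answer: $- \frac{17821}{18} \approx -990.06$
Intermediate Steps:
$m = \frac{1}{9} \approx 0.11111$
$V{\left(Q,B \right)} = \left(4 + B\right) \left(5 + Q\right)$ ($V{\left(Q,B \right)} = \left(5 + Q\right) \left(4 + B\right) = \left(4 + B\right) \left(5 + Q\right)$)
$C{\left(x \right)} = \frac{80}{9}$ ($C{\left(x \right)} = 9 - \frac{1}{9} = \frac{80}{9}$)
$W = \frac{11}{2}$ ($W = -2 + \frac{33 - \left(20 + 4 \cdot 4 + 5 \left(-7\right) - 28\right)}{8} = -2 + \frac{33 - \left(20 + 16 - 35 - 28\right)}{8} = -2 + \frac{33 - -27}{8} = -2 + \frac{33 + 27}{8} = -2 + \frac{1}{8} \cdot 60 = -2 + \frac{15}{2} = \frac{11}{2} \approx 5.5$)
$\left(-41 - 71\right) C{\left(-3 \right)} + W = \left(-41 - 71\right) \frac{80}{9} + \frac{11}{2} = \left(-112\right) \frac{80}{9} + \frac{11}{2} = - \frac{8960}{9} + \frac{11}{2} = - \frac{17821}{18}$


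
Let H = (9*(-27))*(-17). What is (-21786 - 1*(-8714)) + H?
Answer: -8941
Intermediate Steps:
H = 4131 (H = -243*(-17) = 4131)
(-21786 - 1*(-8714)) + H = (-21786 - 1*(-8714)) + 4131 = (-21786 + 8714) + 4131 = -13072 + 4131 = -8941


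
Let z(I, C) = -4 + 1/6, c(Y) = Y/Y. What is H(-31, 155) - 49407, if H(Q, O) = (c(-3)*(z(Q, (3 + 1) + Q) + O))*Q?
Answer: -324559/6 ≈ -54093.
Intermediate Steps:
c(Y) = 1
z(I, C) = -23/6 (z(I, C) = -4 + 1/6 = -23/6)
H(Q, O) = Q*(-23/6 + O) (H(Q, O) = (1*(-23/6 + O))*Q = (-23/6 + O)*Q = Q*(-23/6 + O))
H(-31, 155) - 49407 = (1/6)*(-31)*(-23 + 6*155) - 49407 = (1/6)*(-31)*(-23 + 930) - 49407 = (1/6)*(-31)*907 - 49407 = -28117/6 - 49407 = -324559/6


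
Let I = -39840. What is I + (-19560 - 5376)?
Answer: -64776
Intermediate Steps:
I + (-19560 - 5376) = -39840 + (-19560 - 5376) = -39840 - 24936 = -64776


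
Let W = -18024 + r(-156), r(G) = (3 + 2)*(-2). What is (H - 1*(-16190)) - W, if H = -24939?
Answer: 9285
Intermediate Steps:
r(G) = -10 (r(G) = 5*(-2) = -10)
W = -18034 (W = -18024 - 10 = -18034)
(H - 1*(-16190)) - W = (-24939 - 1*(-16190)) - 1*(-18034) = (-24939 + 16190) + 18034 = -8749 + 18034 = 9285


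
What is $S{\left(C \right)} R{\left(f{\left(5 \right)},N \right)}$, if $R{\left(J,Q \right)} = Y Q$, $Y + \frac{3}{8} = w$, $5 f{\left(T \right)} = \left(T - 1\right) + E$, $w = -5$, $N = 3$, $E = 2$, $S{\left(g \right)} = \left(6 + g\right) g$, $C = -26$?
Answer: $-8385$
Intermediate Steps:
$S{\left(g \right)} = g \left(6 + g\right)$
$f{\left(T \right)} = \frac{1}{5} + \frac{T}{5}$ ($f{\left(T \right)} = \frac{\left(T - 1\right) + 2}{5} = \frac{\left(-1 + T\right) + 2}{5} = \frac{1 + T}{5} = \frac{1}{5} + \frac{T}{5}$)
$Y = - \frac{43}{8}$ ($Y = - \frac{3}{8} - 5 = - \frac{43}{8} \approx -5.375$)
$R{\left(J,Q \right)} = - \frac{43 Q}{8}$
$S{\left(C \right)} R{\left(f{\left(5 \right)},N \right)} = - 26 \left(6 - 26\right) \left(\left(- \frac{43}{8}\right) 3\right) = \left(-26\right) \left(-20\right) \left(- \frac{129}{8}\right) = 520 \left(- \frac{129}{8}\right) = -8385$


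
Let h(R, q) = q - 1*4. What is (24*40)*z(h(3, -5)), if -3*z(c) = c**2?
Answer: -25920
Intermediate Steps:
h(R, q) = -4 + q (h(R, q) = q - 4 = -4 + q)
z(c) = -c**2/3
(24*40)*z(h(3, -5)) = (24*40)*(-(-4 - 5)**2/3) = 960*(-1/3*(-9)**2) = 960*(-1/3*81) = 960*(-27) = -25920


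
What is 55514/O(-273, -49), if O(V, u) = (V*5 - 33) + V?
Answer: -55514/1671 ≈ -33.222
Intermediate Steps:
O(V, u) = -33 + 6*V (O(V, u) = (5*V - 33) + V = (-33 + 5*V) + V = -33 + 6*V)
55514/O(-273, -49) = 55514/(-33 + 6*(-273)) = 55514/(-33 - 1638) = 55514/(-1671) = 55514*(-1/1671) = -55514/1671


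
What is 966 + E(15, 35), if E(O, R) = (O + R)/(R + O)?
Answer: 967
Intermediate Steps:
E(O, R) = 1 (E(O, R) = (O + R)/(O + R) = 1)
966 + E(15, 35) = 966 + 1 = 967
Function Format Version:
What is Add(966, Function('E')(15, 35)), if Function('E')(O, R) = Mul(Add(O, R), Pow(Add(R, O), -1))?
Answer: 967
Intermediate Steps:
Function('E')(O, R) = 1 (Function('E')(O, R) = Mul(Add(O, R), Pow(Add(O, R), -1)) = 1)
Add(966, Function('E')(15, 35)) = Add(966, 1) = 967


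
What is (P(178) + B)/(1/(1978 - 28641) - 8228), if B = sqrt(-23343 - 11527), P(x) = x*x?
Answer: -844790492/219383165 - 26663*I*sqrt(34870)/219383165 ≈ -3.8508 - 0.022695*I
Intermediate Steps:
P(x) = x**2
B = I*sqrt(34870) (B = sqrt(-34870) = I*sqrt(34870) ≈ 186.74*I)
(P(178) + B)/(1/(1978 - 28641) - 8228) = (178**2 + I*sqrt(34870))/(1/(1978 - 28641) - 8228) = (31684 + I*sqrt(34870))/(1/(-26663) - 8228) = (31684 + I*sqrt(34870))/(-1/26663 - 8228) = (31684 + I*sqrt(34870))/(-219383165/26663) = (31684 + I*sqrt(34870))*(-26663/219383165) = -844790492/219383165 - 26663*I*sqrt(34870)/219383165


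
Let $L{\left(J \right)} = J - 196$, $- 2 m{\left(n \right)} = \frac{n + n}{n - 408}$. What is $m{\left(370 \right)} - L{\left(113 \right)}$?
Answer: $\frac{1762}{19} \approx 92.737$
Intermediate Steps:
$m{\left(n \right)} = - \frac{n}{-408 + n}$ ($m{\left(n \right)} = - \frac{\left(n + n\right) \frac{1}{n - 408}}{2} = - \frac{2 n \frac{1}{-408 + n}}{2} = - \frac{n}{-408 + n}$)
$L{\left(J \right)} = -196 + J$
$m{\left(370 \right)} - L{\left(113 \right)} = \left(-1\right) 370 \frac{1}{-408 + 370} - \left(-196 + 113\right) = \left(-1\right) 370 \frac{1}{-38} - -83 = \left(-1\right) 370 \left(- \frac{1}{38}\right) + 83 = \frac{185}{19} + 83 = \frac{1762}{19}$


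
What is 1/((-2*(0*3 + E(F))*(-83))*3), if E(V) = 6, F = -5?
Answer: 1/2988 ≈ 0.00033467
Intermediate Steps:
1/((-2*(0*3 + E(F))*(-83))*3) = 1/((-2*(0*3 + 6)*(-83))*3) = 1/((-2*(0 + 6)*(-83))*3) = 1/((-2*6*(-83))*3) = 1/(-12*(-83)*3) = 1/(996*3) = 1/2988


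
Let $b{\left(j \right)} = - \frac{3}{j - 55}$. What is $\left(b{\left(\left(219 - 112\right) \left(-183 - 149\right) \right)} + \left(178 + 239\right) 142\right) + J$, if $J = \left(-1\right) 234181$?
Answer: $- \frac{6225150890}{35579} \approx -1.7497 \cdot 10^{5}$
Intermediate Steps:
$J = -234181$
$b{\left(j \right)} = - \frac{3}{-55 + j}$
$\left(b{\left(\left(219 - 112\right) \left(-183 - 149\right) \right)} + \left(178 + 239\right) 142\right) + J = \left(- \frac{3}{-55 + \left(219 - 112\right) \left(-183 - 149\right)} + \left(178 + 239\right) 142\right) - 234181 = \left(- \frac{3}{-55 + 107 \left(-332\right)} + 417 \cdot 142\right) - 234181 = \left(- \frac{3}{-55 - 35524} + 59214\right) - 234181 = \left(- \frac{3}{-35579} + 59214\right) - 234181 = \left(\left(-3\right) \left(- \frac{1}{35579}\right) + 59214\right) - 234181 = \left(\frac{3}{35579} + 59214\right) - 234181 = \frac{2106774909}{35579} - 234181 = - \frac{6225150890}{35579}$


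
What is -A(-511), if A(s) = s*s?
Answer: -261121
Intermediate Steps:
A(s) = s²
-A(-511) = -1*(-511)² = -1*261121 = -261121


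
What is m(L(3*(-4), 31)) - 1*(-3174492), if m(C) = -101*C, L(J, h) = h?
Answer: 3171361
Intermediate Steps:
m(L(3*(-4), 31)) - 1*(-3174492) = -101*31 - 1*(-3174492) = -3131 + 3174492 = 3171361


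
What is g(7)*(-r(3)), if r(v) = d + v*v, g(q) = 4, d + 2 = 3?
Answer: -40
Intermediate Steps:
d = 1 (d = -2 + 3 = 1)
r(v) = 1 + v**2 (r(v) = 1 + v*v = 1 + v**2)
g(7)*(-r(3)) = 4*(-(1 + 3**2)) = 4*(-(1 + 9)) = 4*(-1*10) = 4*(-10) = -40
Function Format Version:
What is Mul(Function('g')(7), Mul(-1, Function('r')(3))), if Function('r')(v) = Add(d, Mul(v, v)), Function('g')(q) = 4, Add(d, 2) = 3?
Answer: -40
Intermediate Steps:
d = 1 (d = Add(-2, 3) = 1)
Function('r')(v) = Add(1, Pow(v, 2)) (Function('r')(v) = Add(1, Mul(v, v)) = Add(1, Pow(v, 2)))
Mul(Function('g')(7), Mul(-1, Function('r')(3))) = Mul(4, Mul(-1, Add(1, Pow(3, 2)))) = Mul(4, Mul(-1, Add(1, 9))) = Mul(4, Mul(-1, 10)) = Mul(4, -10) = -40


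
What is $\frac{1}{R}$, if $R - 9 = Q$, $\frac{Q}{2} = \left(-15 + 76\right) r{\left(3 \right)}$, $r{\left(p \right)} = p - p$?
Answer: $\frac{1}{9} \approx 0.11111$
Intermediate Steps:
$r{\left(p \right)} = 0$
$Q = 0$ ($Q = 2 \left(-15 + 76\right) 0 = 2 \cdot 61 \cdot 0 = 2 \cdot 0 = 0$)
$R = 9$ ($R = 9 + 0 = 9$)
$\frac{1}{R} = \frac{1}{9}$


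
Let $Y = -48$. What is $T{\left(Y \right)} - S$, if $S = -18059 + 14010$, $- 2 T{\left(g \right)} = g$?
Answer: $4073$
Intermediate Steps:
$T{\left(g \right)} = - \frac{g}{2}$
$S = -4049$
$T{\left(Y \right)} - S = \left(- \frac{1}{2}\right) \left(-48\right) - -4049 = 24 + 4049 = 4073$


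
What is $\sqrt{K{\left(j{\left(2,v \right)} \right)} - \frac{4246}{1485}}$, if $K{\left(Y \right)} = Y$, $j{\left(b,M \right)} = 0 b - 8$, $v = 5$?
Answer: $\frac{i \sqrt{21990}}{45} \approx 3.2953 i$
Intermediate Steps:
$j{\left(b,M \right)} = -8$ ($j{\left(b,M \right)} = 0 - 8 = -8$)
$\sqrt{K{\left(j{\left(2,v \right)} \right)} - \frac{4246}{1485}} = \sqrt{-8 - \frac{4246}{1485}} = \sqrt{-8 - \frac{386}{135}} = \sqrt{- \frac{1466}{135}} = \frac{i \sqrt{21990}}{45}$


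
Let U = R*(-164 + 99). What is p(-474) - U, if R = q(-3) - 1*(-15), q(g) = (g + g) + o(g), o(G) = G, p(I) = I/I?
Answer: 391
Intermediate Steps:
p(I) = 1
q(g) = 3*g (q(g) = (g + g) + g = 2*g + g = 3*g)
R = 6 (R = 3*(-3) - 1*(-15) = -9 + 15 = 6)
U = -390 (U = 6*(-164 + 99) = 6*(-65) = -390)
p(-474) - U = 1 - 1*(-390) = 1 + 390 = 391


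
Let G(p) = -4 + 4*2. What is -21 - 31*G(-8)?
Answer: -145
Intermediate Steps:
G(p) = 4 (G(p) = -4 + 8 = 4)
-21 - 31*G(-8) = -21 - 31*4 = -21 - 124 = -145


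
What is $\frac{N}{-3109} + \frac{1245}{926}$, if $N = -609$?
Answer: $\frac{4434639}{2878934} \approx 1.5404$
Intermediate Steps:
$\frac{N}{-3109} + \frac{1245}{926} = - \frac{609}{-3109} + \frac{1245}{926} = \left(-609\right) \left(- \frac{1}{3109}\right) + 1245 \cdot \frac{1}{926} = \frac{609}{3109} + \frac{1245}{926} = \frac{4434639}{2878934}$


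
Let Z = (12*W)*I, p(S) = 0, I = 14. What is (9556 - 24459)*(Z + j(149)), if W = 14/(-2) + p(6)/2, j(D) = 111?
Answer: 15871695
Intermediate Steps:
W = -7 (W = 14/(-2) + 0/2 = 14*(-½) + 0*(½) = -7 + 0 = -7)
Z = -1176 (Z = (12*(-7))*14 = -84*14 = -1176)
(9556 - 24459)*(Z + j(149)) = (9556 - 24459)*(-1176 + 111) = -14903*(-1065) = 15871695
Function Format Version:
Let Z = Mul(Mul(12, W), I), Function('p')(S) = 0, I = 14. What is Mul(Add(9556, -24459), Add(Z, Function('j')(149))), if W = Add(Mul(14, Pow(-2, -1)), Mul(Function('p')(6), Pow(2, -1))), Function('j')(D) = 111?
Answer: 15871695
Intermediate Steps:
W = -7 (W = Add(Mul(14, Pow(-2, -1)), Mul(0, Pow(2, -1))) = Add(Mul(14, Rational(-1, 2)), Mul(0, Rational(1, 2))) = Add(-7, 0) = -7)
Z = -1176 (Z = Mul(Mul(12, -7), 14) = Mul(-84, 14) = -1176)
Mul(Add(9556, -24459), Add(Z, Function('j')(149))) = Mul(Add(9556, -24459), Add(-1176, 111)) = Mul(-14903, -1065) = 15871695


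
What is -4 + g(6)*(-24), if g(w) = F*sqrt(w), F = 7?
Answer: -4 - 168*sqrt(6) ≈ -415.51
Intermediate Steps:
g(w) = 7*sqrt(w)
-4 + g(6)*(-24) = -4 + (7*sqrt(6))*(-24) = -4 - 168*sqrt(6)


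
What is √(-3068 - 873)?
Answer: I*√3941 ≈ 62.777*I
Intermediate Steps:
√(-3068 - 873) = √(-3941) = I*√3941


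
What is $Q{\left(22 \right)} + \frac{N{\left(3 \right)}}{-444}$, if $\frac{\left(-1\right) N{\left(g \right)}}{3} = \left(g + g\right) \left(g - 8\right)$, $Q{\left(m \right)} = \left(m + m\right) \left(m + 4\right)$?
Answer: $\frac{84641}{74} \approx 1143.8$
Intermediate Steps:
$Q{\left(m \right)} = 2 m \left(4 + m\right)$
$N{\left(g \right)} = - 6 g \left(-8 + g\right)$ ($N{\left(g \right)} = - 3 \left(g + g\right) \left(g - 8\right) = - 3 \cdot 2 g \left(-8 + g\right) = - 6 g \left(-8 + g\right)$)
$Q{\left(22 \right)} + \frac{N{\left(3 \right)}}{-444} = 2 \cdot 22 \left(4 + 22\right) + \frac{6 \cdot 3 \left(8 - 3\right)}{-444} = 2 \cdot 22 \cdot 26 - \frac{6 \cdot 3 \left(8 - 3\right)}{444} = 1144 - \frac{6 \cdot 3 \cdot 5}{444} = 1144 - \frac{15}{74} = \frac{84641}{74}$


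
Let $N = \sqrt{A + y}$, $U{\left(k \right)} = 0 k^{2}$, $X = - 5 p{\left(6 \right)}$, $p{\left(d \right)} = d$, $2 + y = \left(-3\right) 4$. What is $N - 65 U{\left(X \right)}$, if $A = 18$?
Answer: $2$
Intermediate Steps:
$y = -14$ ($y = -2 - 12 = -14$)
$X = -30$ ($X = \left(-5\right) 6 = -30$)
$U{\left(k \right)} = 0$
$N = 2$ ($N = \sqrt{18 - 14} = \sqrt{4} = 2$)
$N - 65 U{\left(X \right)} = 2 - 0 = 2 + 0 = 2$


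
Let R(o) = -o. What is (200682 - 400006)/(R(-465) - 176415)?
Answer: 99662/87975 ≈ 1.1328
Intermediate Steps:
(200682 - 400006)/(R(-465) - 176415) = (200682 - 400006)/(-1*(-465) - 176415) = -199324/(465 - 176415) = -199324/(-175950) = -199324*(-1/175950) = 99662/87975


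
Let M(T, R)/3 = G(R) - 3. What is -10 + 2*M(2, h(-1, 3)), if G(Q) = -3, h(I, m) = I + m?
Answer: -46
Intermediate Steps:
M(T, R) = -18 (M(T, R) = 3*(-3 - 3) = 3*(-6) = -18)
-10 + 2*M(2, h(-1, 3)) = -10 + 2*(-18) = -10 - 36 = -46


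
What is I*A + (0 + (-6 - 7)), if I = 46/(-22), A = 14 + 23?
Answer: -994/11 ≈ -90.364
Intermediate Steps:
A = 37
I = -23/11 (I = 46*(-1/22) = -23/11 ≈ -2.0909)
I*A + (0 + (-6 - 7)) = -23/11*37 + (0 + (-6 - 7)) = -851/11 + (0 - 13) = -851/11 - 13 = -994/11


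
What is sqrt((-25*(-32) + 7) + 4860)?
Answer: sqrt(5667) ≈ 75.279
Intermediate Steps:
sqrt((-25*(-32) + 7) + 4860) = sqrt((800 + 7) + 4860) = sqrt(807 + 4860) = sqrt(5667)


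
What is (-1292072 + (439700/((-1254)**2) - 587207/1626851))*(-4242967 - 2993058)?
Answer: 5979565966845656143891400/639562306779 ≈ 9.3495e+12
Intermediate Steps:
(-1292072 + (439700/((-1254)**2) - 587207/1626851))*(-4242967 - 2993058) = (-1292072 + (439700/1572516 - 587207*1/1626851))*(-7236025) = (-1292072 + (439700*(1/1572516) - 587207/1626851))*(-7236025) = (-1292072 + (109925/393129 - 587207/1626851))*(-7236025) = (-1292072 - 52016504528/639562306779)*(-7236025) = -826360600861060616/639562306779*(-7236025) = 5979565966845656143891400/639562306779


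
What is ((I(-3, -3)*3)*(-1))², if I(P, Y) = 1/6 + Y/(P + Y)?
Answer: 4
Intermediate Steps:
I(P, Y) = ⅙ + Y/(P + Y) (I(P, Y) = 1*(⅙) + Y/(P + Y) = ⅙ + Y/(P + Y))
((I(-3, -3)*3)*(-1))² = ((((-3 + 7*(-3))/(6*(-3 - 3)))*3)*(-1))² = ((((⅙)*(-3 - 21)/(-6))*3)*(-1))² = ((((⅙)*(-⅙)*(-24))*3)*(-1))² = (((⅔)*3)*(-1))² = (2*(-1))² = (-2)² = 4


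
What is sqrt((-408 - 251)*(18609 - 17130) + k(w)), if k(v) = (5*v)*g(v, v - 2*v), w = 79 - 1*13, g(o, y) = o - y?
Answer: I*sqrt(931101) ≈ 964.94*I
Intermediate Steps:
w = 66 (w = 79 - 13 = 66)
k(v) = 10*v**2 (k(v) = (5*v)*(v - (v - 2*v)) = (5*v)*(v - (-1)*v) = (5*v)*(v + v) = (5*v)*(2*v) = 10*v**2)
sqrt((-408 - 251)*(18609 - 17130) + k(w)) = sqrt((-408 - 251)*(18609 - 17130) + 10*66**2) = sqrt(-659*1479 + 10*4356) = sqrt(-974661 + 43560) = sqrt(-931101) = I*sqrt(931101)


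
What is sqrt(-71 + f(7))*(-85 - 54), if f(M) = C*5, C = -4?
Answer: -139*I*sqrt(91) ≈ -1326.0*I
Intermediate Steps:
f(M) = -20 (f(M) = -4*5 = -20)
sqrt(-71 + f(7))*(-85 - 54) = sqrt(-71 - 20)*(-85 - 54) = sqrt(-91)*(-139) = (I*sqrt(91))*(-139) = -139*I*sqrt(91)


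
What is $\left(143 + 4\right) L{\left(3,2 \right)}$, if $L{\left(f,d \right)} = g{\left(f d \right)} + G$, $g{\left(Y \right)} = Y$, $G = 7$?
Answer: $1911$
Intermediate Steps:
$L{\left(f,d \right)} = 7 + d f$ ($L{\left(f,d \right)} = f d + 7 = d f + 7 = 7 + d f$)
$\left(143 + 4\right) L{\left(3,2 \right)} = \left(143 + 4\right) \left(7 + 2 \cdot 3\right) = 147 \left(7 + 6\right) = 147 \cdot 13 = 1911$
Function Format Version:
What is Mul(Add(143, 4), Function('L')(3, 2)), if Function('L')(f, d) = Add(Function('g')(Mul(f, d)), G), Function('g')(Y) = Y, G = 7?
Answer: 1911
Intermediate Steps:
Function('L')(f, d) = Add(7, Mul(d, f)) (Function('L')(f, d) = Add(Mul(f, d), 7) = Add(Mul(d, f), 7) = Add(7, Mul(d, f)))
Mul(Add(143, 4), Function('L')(3, 2)) = Mul(Add(143, 4), Add(7, Mul(2, 3))) = Mul(147, Add(7, 6)) = Mul(147, 13) = 1911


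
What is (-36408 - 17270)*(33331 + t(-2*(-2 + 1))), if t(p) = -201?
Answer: -1778352140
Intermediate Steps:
(-36408 - 17270)*(33331 + t(-2*(-2 + 1))) = (-36408 - 17270)*(33331 - 201) = -53678*33130 = -1778352140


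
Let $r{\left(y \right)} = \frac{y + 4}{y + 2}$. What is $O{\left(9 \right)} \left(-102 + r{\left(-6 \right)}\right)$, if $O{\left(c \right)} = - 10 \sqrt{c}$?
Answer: $3045$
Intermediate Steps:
$r{\left(y \right)} = \frac{4 + y}{2 + y}$
$O{\left(9 \right)} \left(-102 + r{\left(-6 \right)}\right) = - 10 \sqrt{9} \left(-102 + \frac{4 - 6}{2 - 6}\right) = \left(-10\right) 3 \left(-102 + \frac{1}{-4} \left(-2\right)\right) = - 30 \left(-102 - - \frac{1}{2}\right) = - 30 \left(-102 + \frac{1}{2}\right) = \left(-30\right) \left(- \frac{203}{2}\right) = 3045$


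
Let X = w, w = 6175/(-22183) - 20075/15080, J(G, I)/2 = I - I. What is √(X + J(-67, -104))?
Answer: I*√1801196665276190/33451964 ≈ 1.2687*I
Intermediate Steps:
J(G, I) = 0 (J(G, I) = 2*(I - I) = 2*0 = 0)
w = -107688545/66903928 (w = 6175*(-1/22183) - 20075*1/15080 = -6175/22183 - 4015/3016 = -107688545/66903928 ≈ -1.6096)
X = -107688545/66903928 ≈ -1.6096
√(X + J(-67, -104)) = √(-107688545/66903928 + 0) = √(-107688545/66903928) = I*√1801196665276190/33451964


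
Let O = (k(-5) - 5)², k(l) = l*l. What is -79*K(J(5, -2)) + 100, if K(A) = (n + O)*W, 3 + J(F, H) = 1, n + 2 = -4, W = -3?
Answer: 93478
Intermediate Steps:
k(l) = l²
n = -6 (n = -2 - 4 = -6)
O = 400 (O = ((-5)² - 5)² = (25 - 5)² = 20² = 400)
J(F, H) = -2 (J(F, H) = -3 + 1 = -2)
K(A) = -1182 (K(A) = (-6 + 400)*(-3) = 394*(-3) = -1182)
-79*K(J(5, -2)) + 100 = -79*(-1182) + 100 = 93378 + 100 = 93478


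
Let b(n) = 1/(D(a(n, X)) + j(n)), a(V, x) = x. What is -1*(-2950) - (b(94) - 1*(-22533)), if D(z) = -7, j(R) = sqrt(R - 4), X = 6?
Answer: -802910/41 - 3*sqrt(10)/41 ≈ -19583.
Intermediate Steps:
j(R) = sqrt(-4 + R)
b(n) = 1/(-7 + sqrt(-4 + n))
-1*(-2950) - (b(94) - 1*(-22533)) = -1*(-2950) - (1/(-7 + sqrt(-4 + 94)) - 1*(-22533)) = 2950 - (1/(-7 + sqrt(90)) + 22533) = 2950 - (1/(-7 + 3*sqrt(10)) + 22533) = 2950 - (22533 + 1/(-7 + 3*sqrt(10))) = 2950 + (-22533 - 1/(-7 + 3*sqrt(10))) = -19583 - 1/(-7 + 3*sqrt(10))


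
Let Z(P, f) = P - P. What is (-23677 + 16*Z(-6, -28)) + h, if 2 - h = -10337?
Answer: -13338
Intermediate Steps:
h = 10339 (h = 2 - 1*(-10337) = 2 + 10337 = 10339)
Z(P, f) = 0
(-23677 + 16*Z(-6, -28)) + h = (-23677 + 16*0) + 10339 = (-23677 + 0) + 10339 = -23677 + 10339 = -13338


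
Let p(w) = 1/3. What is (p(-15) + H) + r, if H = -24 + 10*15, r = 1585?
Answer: 5134/3 ≈ 1711.3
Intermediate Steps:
p(w) = ⅓
H = 126 (H = -24 + 150 = 126)
(p(-15) + H) + r = (⅓ + 126) + 1585 = 379/3 + 1585 = 5134/3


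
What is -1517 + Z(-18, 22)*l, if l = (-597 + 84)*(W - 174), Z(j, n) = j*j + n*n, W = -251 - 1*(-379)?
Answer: 19065667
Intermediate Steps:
W = 128 (W = -251 + 379 = 128)
Z(j, n) = j² + n²
l = 23598 (l = (-597 + 84)*(128 - 174) = -513*(-46) = 23598)
-1517 + Z(-18, 22)*l = -1517 + ((-18)² + 22²)*23598 = -1517 + (324 + 484)*23598 = -1517 + 808*23598 = -1517 + 19067184 = 19065667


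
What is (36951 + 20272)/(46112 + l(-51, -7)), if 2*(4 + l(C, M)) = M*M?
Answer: 114446/92265 ≈ 1.2404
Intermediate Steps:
l(C, M) = -4 + M²/2 (l(C, M) = -4 + (M*M)/2 = -4 + M²/2)
(36951 + 20272)/(46112 + l(-51, -7)) = (36951 + 20272)/(46112 + (-4 + (½)*(-7)²)) = 57223/(46112 + (-4 + (½)*49)) = 57223/(46112 + (-4 + 49/2)) = 57223/(46112 + 41/2) = 57223/(92265/2) = 57223*(2/92265) = 114446/92265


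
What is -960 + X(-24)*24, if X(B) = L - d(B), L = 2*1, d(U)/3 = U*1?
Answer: 816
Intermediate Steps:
d(U) = 3*U (d(U) = 3*(U*1) = 3*U)
L = 2
X(B) = 2 - 3*B
-960 + X(-24)*24 = -960 + (2 - 3*(-24))*24 = -960 + (2 + 72)*24 = -960 + 74*24 = -960 + 1776 = 816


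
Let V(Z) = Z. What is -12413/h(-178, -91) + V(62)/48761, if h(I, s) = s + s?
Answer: 605281577/8874502 ≈ 68.205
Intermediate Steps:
h(I, s) = 2*s
-12413/h(-178, -91) + V(62)/48761 = -12413/(2*(-91)) + 62/48761 = -12413/(-182) + 62*(1/48761) = -12413*(-1/182) + 62/48761 = 12413/182 + 62/48761 = 605281577/8874502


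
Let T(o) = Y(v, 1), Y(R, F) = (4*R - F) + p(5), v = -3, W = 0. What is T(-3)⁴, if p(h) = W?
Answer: 28561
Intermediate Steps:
p(h) = 0
Y(R, F) = -F + 4*R (Y(R, F) = (4*R - F) + 0 = (-F + 4*R) + 0 = -F + 4*R)
T(o) = -13 (T(o) = -1*1 + 4*(-3) = -1 - 12 = -13)
T(-3)⁴ = (-13)⁴ = 28561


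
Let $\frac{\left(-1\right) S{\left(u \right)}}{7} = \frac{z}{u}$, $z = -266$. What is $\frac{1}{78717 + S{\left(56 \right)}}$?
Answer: $\frac{4}{315001} \approx 1.2698 \cdot 10^{-5}$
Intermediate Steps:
$S{\left(u \right)} = \frac{1862}{u}$ ($S{\left(u \right)} = - 7 \left(- \frac{266}{u}\right) = \frac{1862}{u}$)
$\frac{1}{78717 + S{\left(56 \right)}} = \frac{1}{78717 + \frac{1862}{56}} = \frac{1}{78717 + 1862 \cdot \frac{1}{56}} = \frac{1}{78717 + \frac{133}{4}} = \frac{1}{\frac{315001}{4}} = \frac{4}{315001}$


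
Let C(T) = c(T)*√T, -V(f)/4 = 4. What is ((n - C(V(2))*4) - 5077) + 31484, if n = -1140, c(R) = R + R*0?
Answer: 25267 + 256*I ≈ 25267.0 + 256.0*I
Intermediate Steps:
V(f) = -16 (V(f) = -4*4 = -16)
c(R) = R (c(R) = R + 0 = R)
C(T) = T^(3/2) (C(T) = T*√T = T^(3/2))
((n - C(V(2))*4) - 5077) + 31484 = ((-1140 - (-16)^(3/2)*4) - 5077) + 31484 = ((-1140 - (-64*I)*4) - 5077) + 31484 = ((-1140 - (-256)*I) - 5077) + 31484 = ((-1140 + 256*I) - 5077) + 31484 = (-6217 + 256*I) + 31484 = 25267 + 256*I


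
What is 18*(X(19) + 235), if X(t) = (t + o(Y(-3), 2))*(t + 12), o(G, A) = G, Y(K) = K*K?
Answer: 19854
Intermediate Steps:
Y(K) = K**2
X(t) = (9 + t)*(12 + t) (X(t) = (t + (-3)**2)*(t + 12) = (t + 9)*(12 + t) = (9 + t)*(12 + t))
18*(X(19) + 235) = 18*((108 + 19**2 + 21*19) + 235) = 18*((108 + 361 + 399) + 235) = 18*(868 + 235) = 18*1103 = 19854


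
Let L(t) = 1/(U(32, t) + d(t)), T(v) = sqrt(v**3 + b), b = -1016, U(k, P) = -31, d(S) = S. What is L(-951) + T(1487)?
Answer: -1/982 + 3*sqrt(365334143) ≈ 57341.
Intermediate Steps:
T(v) = sqrt(-1016 + v**3) (T(v) = sqrt(v**3 - 1016) = sqrt(-1016 + v**3))
L(t) = 1/(-31 + t)
L(-951) + T(1487) = 1/(-31 - 951) + sqrt(-1016 + 1487**3) = 1/(-982) + sqrt(-1016 + 3288008303) = -1/982 + sqrt(3288007287) = -1/982 + 3*sqrt(365334143)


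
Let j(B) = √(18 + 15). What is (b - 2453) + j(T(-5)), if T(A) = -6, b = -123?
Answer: -2576 + √33 ≈ -2570.3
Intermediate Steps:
j(B) = √33
(b - 2453) + j(T(-5)) = (-123 - 2453) + √33 = -2576 + √33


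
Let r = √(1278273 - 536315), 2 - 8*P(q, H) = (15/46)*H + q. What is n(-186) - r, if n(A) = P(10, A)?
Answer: 1211/184 - 7*√15142 ≈ -854.79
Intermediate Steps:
P(q, H) = ¼ - 15*H/368 - q/8 (P(q, H) = ¼ - ((15/46)*H + q)/8 = ¼ - ((15*(1/46))*H + q)/8 = ¼ - (15*H/46 + q)/8 = ¼ - (q + 15*H/46)/8 = ¼ + (-15*H/368 - q/8) = ¼ - 15*H/368 - q/8)
n(A) = -1 - 15*A/368 (n(A) = ¼ - 15*A/368 - ⅛*10 = ¼ - 15*A/368 - 5/4 = -1 - 15*A/368)
r = 7*√15142 (r = √741958 = 7*√15142 ≈ 861.37)
n(-186) - r = (-1 - 15/368*(-186)) - 7*√15142 = (-1 + 1395/184) - 7*√15142 = 1211/184 - 7*√15142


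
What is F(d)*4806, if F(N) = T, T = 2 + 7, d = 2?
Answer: 43254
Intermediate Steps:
T = 9
F(N) = 9
F(d)*4806 = 9*4806 = 43254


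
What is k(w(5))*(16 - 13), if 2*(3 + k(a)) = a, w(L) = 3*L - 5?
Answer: 6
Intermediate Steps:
w(L) = -5 + 3*L
k(a) = -3 + a/2
k(w(5))*(16 - 13) = (-3 + (-5 + 3*5)/2)*(16 - 13) = (-3 + (-5 + 15)/2)*3 = (-3 + (1/2)*10)*3 = (-3 + 5)*3 = 2*3 = 6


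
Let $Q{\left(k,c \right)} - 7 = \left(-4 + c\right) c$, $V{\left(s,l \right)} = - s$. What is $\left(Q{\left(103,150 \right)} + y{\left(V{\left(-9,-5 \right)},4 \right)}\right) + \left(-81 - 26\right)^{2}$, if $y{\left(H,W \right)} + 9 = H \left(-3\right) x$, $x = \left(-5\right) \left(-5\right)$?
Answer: $32672$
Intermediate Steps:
$x = 25$
$y{\left(H,W \right)} = -9 - 75 H$ ($y{\left(H,W \right)} = -9 + H \left(-3\right) 25 = -9 + - 3 H 25 = -9 - 75 H$)
$Q{\left(k,c \right)} = 7 + c \left(-4 + c\right)$ ($Q{\left(k,c \right)} = 7 + \left(-4 + c\right) c = 7 + c \left(-4 + c\right)$)
$\left(Q{\left(103,150 \right)} + y{\left(V{\left(-9,-5 \right)},4 \right)}\right) + \left(-81 - 26\right)^{2} = \left(\left(7 + 150^{2} - 600\right) - \left(9 + 75 \left(\left(-1\right) \left(-9\right)\right)\right)\right) + \left(-81 - 26\right)^{2} = \left(\left(7 + 22500 - 600\right) - 684\right) + \left(-107\right)^{2} = \left(21907 - 684\right) + 11449 = 21223 + 11449 = 32672$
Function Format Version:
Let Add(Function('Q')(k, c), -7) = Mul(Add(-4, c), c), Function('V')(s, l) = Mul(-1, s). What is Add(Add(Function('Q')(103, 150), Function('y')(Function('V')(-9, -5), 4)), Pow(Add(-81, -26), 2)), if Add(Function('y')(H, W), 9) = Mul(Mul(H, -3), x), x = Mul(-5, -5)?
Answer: 32672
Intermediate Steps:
x = 25
Function('y')(H, W) = Add(-9, Mul(-75, H)) (Function('y')(H, W) = Add(-9, Mul(Mul(H, -3), 25)) = Add(-9, Mul(Mul(-3, H), 25)) = Add(-9, Mul(-75, H)))
Function('Q')(k, c) = Add(7, Mul(c, Add(-4, c))) (Function('Q')(k, c) = Add(7, Mul(Add(-4, c), c)) = Add(7, Mul(c, Add(-4, c))))
Add(Add(Function('Q')(103, 150), Function('y')(Function('V')(-9, -5), 4)), Pow(Add(-81, -26), 2)) = Add(Add(Add(7, Pow(150, 2), Mul(-4, 150)), Add(-9, Mul(-75, Mul(-1, -9)))), Pow(Add(-81, -26), 2)) = Add(Add(Add(7, 22500, -600), Add(-9, Mul(-75, 9))), Pow(-107, 2)) = Add(Add(21907, Add(-9, -675)), 11449) = Add(Add(21907, -684), 11449) = Add(21223, 11449) = 32672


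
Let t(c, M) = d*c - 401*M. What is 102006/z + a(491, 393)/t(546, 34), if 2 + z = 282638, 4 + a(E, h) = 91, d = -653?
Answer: 349399775/968740124 ≈ 0.36067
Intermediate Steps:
a(E, h) = 87 (a(E, h) = -4 + 91 = 87)
z = 282636 (z = -2 + 282638 = 282636)
t(c, M) = -653*c - 401*M
102006/z + a(491, 393)/t(546, 34) = 102006/282636 + 87/(-653*546 - 401*34) = 102006*(1/282636) + 87/(-356538 - 13634) = 1889/5234 + 87/(-370172) = 1889/5234 + 87*(-1/370172) = 1889/5234 - 87/370172 = 349399775/968740124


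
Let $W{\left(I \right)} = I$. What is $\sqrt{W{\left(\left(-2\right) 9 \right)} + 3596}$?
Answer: $\sqrt{3578} \approx 59.816$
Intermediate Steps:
$\sqrt{W{\left(\left(-2\right) 9 \right)} + 3596} = \sqrt{\left(-2\right) 9 + 3596} = \sqrt{-18 + 3596} = \sqrt{3578}$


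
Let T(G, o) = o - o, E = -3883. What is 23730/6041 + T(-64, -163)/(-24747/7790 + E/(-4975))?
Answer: 3390/863 ≈ 3.9282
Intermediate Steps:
T(G, o) = 0
23730/6041 + T(-64, -163)/(-24747/7790 + E/(-4975)) = 23730/6041 + 0/(-24747/7790 - 3883/(-4975)) = 23730*(1/6041) + 0/(-24747*1/7790 - 3883*(-1/4975)) = 3390/863 + 0/(-24747/7790 + 3883/4975) = 3390/863 + 0/(-18573551/7751050) = 3390/863 + 0*(-7751050/18573551) = 3390/863 + 0 = 3390/863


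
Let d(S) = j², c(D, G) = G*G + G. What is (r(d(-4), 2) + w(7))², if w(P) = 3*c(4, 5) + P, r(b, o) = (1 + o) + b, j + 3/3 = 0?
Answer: 10201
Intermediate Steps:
j = -1 (j = -1 + 0 = -1)
c(D, G) = G + G² (c(D, G) = G² + G = G + G²)
d(S) = 1 (d(S) = (-1)² = 1)
r(b, o) = 1 + b + o
w(P) = 90 + P (w(P) = 3*(5*(1 + 5)) + P = 3*(5*6) + P = 3*30 + P = 90 + P)
(r(d(-4), 2) + w(7))² = ((1 + 1 + 2) + (90 + 7))² = (4 + 97)² = 101² = 10201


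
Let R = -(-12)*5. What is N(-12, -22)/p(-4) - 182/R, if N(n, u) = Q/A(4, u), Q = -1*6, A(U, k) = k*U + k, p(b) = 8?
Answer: -799/264 ≈ -3.0265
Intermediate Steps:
A(U, k) = k + U*k (A(U, k) = U*k + k = k + U*k)
Q = -6
N(n, u) = -6/(5*u) (N(n, u) = -6*1/(u*(1 + 4)) = -6*1/(5*u) = -6/(5*u))
R = 60 (R = -1*(-60) = 60)
N(-12, -22)/p(-4) - 182/R = -6/5/(-22)/8 - 182/60 = -6/5*(-1/22)*(1/8) - 182*1/60 = (3/55)*(1/8) - 91/30 = 3/440 - 91/30 = -799/264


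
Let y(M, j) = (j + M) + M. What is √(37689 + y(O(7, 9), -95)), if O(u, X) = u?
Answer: 2*√9402 ≈ 193.93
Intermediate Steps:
y(M, j) = j + 2*M (y(M, j) = (M + j) + M = j + 2*M)
√(37689 + y(O(7, 9), -95)) = √(37689 + (-95 + 2*7)) = √(37689 + (-95 + 14)) = √(37689 - 81) = √37608 = 2*√9402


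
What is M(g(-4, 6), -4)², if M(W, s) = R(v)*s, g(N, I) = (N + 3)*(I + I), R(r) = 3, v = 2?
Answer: 144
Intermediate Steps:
g(N, I) = 2*I*(3 + N) (g(N, I) = (3 + N)*(2*I) = 2*I*(3 + N))
M(W, s) = 3*s
M(g(-4, 6), -4)² = (3*(-4))² = (-12)² = 144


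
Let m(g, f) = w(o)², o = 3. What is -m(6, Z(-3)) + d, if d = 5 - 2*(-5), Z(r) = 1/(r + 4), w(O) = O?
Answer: 6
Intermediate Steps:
Z(r) = 1/(4 + r)
m(g, f) = 9 (m(g, f) = 3² = 9)
d = 15 (d = 5 + 10 = 15)
-m(6, Z(-3)) + d = -1*9 + 15 = -9 + 15 = 6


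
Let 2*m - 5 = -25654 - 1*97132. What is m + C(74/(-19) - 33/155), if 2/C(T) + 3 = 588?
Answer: -71826881/1170 ≈ -61391.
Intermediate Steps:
C(T) = 2/585 (C(T) = 2/(-3 + 588) = 2/585)
m = -122781/2 (m = 5/2 + (-25654 - 1*97132)/2 = 5/2 + (-25654 - 97132)/2 = 5/2 + (1/2)*(-122786) = 5/2 - 61393 = -122781/2 ≈ -61391.)
m + C(74/(-19) - 33/155) = -122781/2 + 2/585 = -71826881/1170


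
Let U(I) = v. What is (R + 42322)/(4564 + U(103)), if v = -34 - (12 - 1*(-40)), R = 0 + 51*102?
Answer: 23762/2239 ≈ 10.613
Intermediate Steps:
R = 5202 (R = 0 + 5202 = 5202)
v = -86 (v = -34 - (12 + 40) = -34 - 1*52 = -34 - 52 = -86)
U(I) = -86
(R + 42322)/(4564 + U(103)) = (5202 + 42322)/(4564 - 86) = 47524/4478 = 47524*(1/4478) = 23762/2239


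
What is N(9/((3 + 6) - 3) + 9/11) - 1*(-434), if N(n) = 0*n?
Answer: 434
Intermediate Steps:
N(n) = 0
N(9/((3 + 6) - 3) + 9/11) - 1*(-434) = 0 - 1*(-434) = 0 + 434 = 434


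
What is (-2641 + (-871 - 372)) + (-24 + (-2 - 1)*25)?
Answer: -3983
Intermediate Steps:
(-2641 + (-871 - 372)) + (-24 + (-2 - 1)*25) = (-2641 - 1243) + (-24 - 3*25) = -3884 + (-24 - 75) = -3884 - 99 = -3983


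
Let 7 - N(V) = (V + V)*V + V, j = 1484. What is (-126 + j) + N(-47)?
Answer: -3006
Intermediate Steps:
N(V) = 7 - V - 2*V² (N(V) = 7 - ((V + V)*V + V) = 7 - ((2*V)*V + V) = 7 - (2*V² + V) = 7 - (V + 2*V²) = 7 + (-V - 2*V²) = 7 - V - 2*V²)
(-126 + j) + N(-47) = (-126 + 1484) + (7 - 1*(-47) - 2*(-47)²) = 1358 + (7 + 47 - 2*2209) = 1358 + (7 + 47 - 4418) = 1358 - 4364 = -3006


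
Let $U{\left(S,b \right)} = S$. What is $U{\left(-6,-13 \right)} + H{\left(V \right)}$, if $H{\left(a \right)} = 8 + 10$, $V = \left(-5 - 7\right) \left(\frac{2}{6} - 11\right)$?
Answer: $12$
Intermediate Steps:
$V = 128$ ($V = - 12 \left(2 \cdot \frac{1}{6} - 11\right) = - 12 \left(\frac{1}{3} - 11\right) = \left(-12\right) \left(- \frac{32}{3}\right) = 128$)
$H{\left(a \right)} = 18$
$U{\left(-6,-13 \right)} + H{\left(V \right)} = -6 + 18 = 12$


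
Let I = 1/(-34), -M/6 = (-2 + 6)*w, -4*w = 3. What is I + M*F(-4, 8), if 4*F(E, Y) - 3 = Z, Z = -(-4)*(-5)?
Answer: -1301/17 ≈ -76.529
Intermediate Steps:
w = -¾ (w = -¼*3 = -¾ ≈ -0.75000)
Z = -20 (Z = -1*(-4)*(-5) = 4*(-5) = -20)
F(E, Y) = -17/4 (F(E, Y) = ¾ + (¼)*(-20) = ¾ - 5 = -17/4)
M = 18 (M = -6*(-2 + 6)*(-3)/4 = -24*(-3)/4 = -6*(-3) = 18)
I = -1/34 ≈ -0.029412
I + M*F(-4, 8) = -1/34 + 18*(-17/4) = -1/34 - 153/2 = -1301/17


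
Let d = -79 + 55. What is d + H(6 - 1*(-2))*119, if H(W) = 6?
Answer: 690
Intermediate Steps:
d = -24
d + H(6 - 1*(-2))*119 = -24 + 6*119 = -24 + 714 = 690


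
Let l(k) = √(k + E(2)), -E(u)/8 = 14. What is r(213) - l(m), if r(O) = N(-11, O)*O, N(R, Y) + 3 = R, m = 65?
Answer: -2982 - I*√47 ≈ -2982.0 - 6.8557*I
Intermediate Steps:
E(u) = -112 (E(u) = -8*14 = -112)
l(k) = √(-112 + k) (l(k) = √(k - 112) = √(-112 + k))
N(R, Y) = -3 + R
r(O) = -14*O (r(O) = (-3 - 11)*O = -14*O)
r(213) - l(m) = -14*213 - √(-112 + 65) = -2982 - √(-47) = -2982 - I*√47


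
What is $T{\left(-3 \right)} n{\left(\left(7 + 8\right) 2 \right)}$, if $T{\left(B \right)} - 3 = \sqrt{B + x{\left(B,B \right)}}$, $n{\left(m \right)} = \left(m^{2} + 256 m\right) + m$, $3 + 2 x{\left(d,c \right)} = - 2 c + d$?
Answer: $25830 + 8610 i \sqrt{3} \approx 25830.0 + 14913.0 i$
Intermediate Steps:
$x{\left(d,c \right)} = - \frac{3}{2} + \frac{d}{2} - c$ ($x{\left(d,c \right)} = - \frac{3}{2} + \frac{- 2 c + d}{2} = - \frac{3}{2} + \frac{d - 2 c}{2} = - \frac{3}{2} - \left(c - \frac{d}{2}\right) = - \frac{3}{2} + \frac{d}{2} - c$)
$n{\left(m \right)} = m^{2} + 257 m$
$T{\left(B \right)} = 3 + \sqrt{- \frac{3}{2} + \frac{B}{2}}$ ($T{\left(B \right)} = 3 + \sqrt{B - \left(\frac{3}{2} + \frac{B}{2}\right)} = 3 + \sqrt{- \frac{3}{2} + \frac{B}{2}}$)
$T{\left(-3 \right)} n{\left(\left(7 + 8\right) 2 \right)} = \left(3 + \frac{\sqrt{-6 + 2 \left(-3\right)}}{2}\right) \left(7 + 8\right) 2 \left(257 + \left(7 + 8\right) 2\right) = \left(3 + \frac{\sqrt{-6 - 6}}{2}\right) 15 \cdot 2 \left(257 + 15 \cdot 2\right) = \left(3 + \frac{\sqrt{-12}}{2}\right) 30 \left(257 + 30\right) = \left(3 + \frac{2 i \sqrt{3}}{2}\right) 30 \cdot 287 = \left(3 + i \sqrt{3}\right) 8610 = 25830 + 8610 i \sqrt{3}$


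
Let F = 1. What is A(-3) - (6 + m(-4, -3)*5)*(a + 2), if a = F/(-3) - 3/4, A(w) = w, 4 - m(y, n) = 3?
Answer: -157/12 ≈ -13.083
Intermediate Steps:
m(y, n) = 1 (m(y, n) = 4 - 1*3 = 4 - 3 = 1)
a = -13/12 (a = 1/(-3) - 3/4 = 1*(-⅓) - 3*¼ = -⅓ - ¾ = -13/12 ≈ -1.0833)
A(-3) - (6 + m(-4, -3)*5)*(a + 2) = -3 - (6 + 1*5)*(-13/12 + 2) = -3 - (6 + 5)*11/12 = -3 - 11*11/12 = -3 - 1*121/12 = -3 - 121/12 = -157/12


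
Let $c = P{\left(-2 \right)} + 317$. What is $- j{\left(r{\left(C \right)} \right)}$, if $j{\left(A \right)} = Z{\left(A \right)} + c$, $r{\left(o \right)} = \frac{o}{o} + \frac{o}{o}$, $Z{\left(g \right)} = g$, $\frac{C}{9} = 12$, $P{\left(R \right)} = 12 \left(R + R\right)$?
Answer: $-271$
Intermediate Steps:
$P{\left(R \right)} = 24 R$ ($P{\left(R \right)} = 12 \cdot 2 R = 24 R$)
$C = 108$ ($C = 9 \cdot 12 = 108$)
$r{\left(o \right)} = 2$ ($r{\left(o \right)} = 1 + 1 = 2$)
$c = 269$ ($c = 24 \left(-2\right) + 317 = -48 + 317 = 269$)
$j{\left(A \right)} = 269 + A$ ($j{\left(A \right)} = A + 269 = 269 + A$)
$- j{\left(r{\left(C \right)} \right)} = - (269 + 2) = \left(-1\right) 271 = -271$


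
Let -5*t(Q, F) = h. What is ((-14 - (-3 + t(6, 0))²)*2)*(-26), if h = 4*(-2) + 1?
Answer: 21528/25 ≈ 861.12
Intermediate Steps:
h = -7 (h = -8 + 1 = -7)
t(Q, F) = 7/5 (t(Q, F) = -⅕*(-7) = 7/5)
((-14 - (-3 + t(6, 0))²)*2)*(-26) = ((-14 - (-3 + 7/5)²)*2)*(-26) = ((-14 - (-8/5)²)*2)*(-26) = ((-14 - 1*64/25)*2)*(-26) = ((-14 - 64/25)*2)*(-26) = -414/25*2*(-26) = -828/25*(-26) = 21528/25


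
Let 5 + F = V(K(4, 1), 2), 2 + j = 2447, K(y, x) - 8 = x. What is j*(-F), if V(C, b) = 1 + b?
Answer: 4890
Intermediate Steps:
K(y, x) = 8 + x
j = 2445 (j = -2 + 2447 = 2445)
F = -2 (F = -5 + (1 + 2) = -5 + 3 = -2)
j*(-F) = 2445*(-1*(-2)) = 2445*2 = 4890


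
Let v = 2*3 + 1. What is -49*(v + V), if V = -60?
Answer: 2597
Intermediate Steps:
v = 7 (v = 6 + 1 = 7)
-49*(v + V) = -49*(7 - 60) = -49*(-53) = 2597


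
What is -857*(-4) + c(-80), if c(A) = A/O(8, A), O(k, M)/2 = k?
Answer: 3423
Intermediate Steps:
O(k, M) = 2*k
c(A) = A/16 (c(A) = A/((2*8)) = A/16)
-857*(-4) + c(-80) = -857*(-4) + (1/16)*(-80) = 3428 - 5 = 3423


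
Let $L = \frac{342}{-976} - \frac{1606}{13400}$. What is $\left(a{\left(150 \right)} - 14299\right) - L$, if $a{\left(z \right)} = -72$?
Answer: $- \frac{11746471009}{817400} \approx -14371.0$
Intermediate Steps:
$L = - \frac{384391}{817400}$ ($L = 342 \left(- \frac{1}{976}\right) - \frac{803}{6700} = - \frac{171}{488} - \frac{803}{6700} = - \frac{384391}{817400} \approx -0.47026$)
$\left(a{\left(150 \right)} - 14299\right) - L = \left(-72 - 14299\right) - - \frac{384391}{817400} = -14371 + \frac{384391}{817400} = - \frac{11746471009}{817400}$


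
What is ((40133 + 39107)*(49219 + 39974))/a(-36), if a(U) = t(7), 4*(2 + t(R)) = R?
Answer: -28270613280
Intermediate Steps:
t(R) = -2 + R/4
a(U) = -1/4 (a(U) = -2 + (1/4)*7 = -2 + 7/4 = -1/4)
((40133 + 39107)*(49219 + 39974))/a(-36) = ((40133 + 39107)*(49219 + 39974))/(-1/4) = (79240*89193)*(-4) = 7067653320*(-4) = -28270613280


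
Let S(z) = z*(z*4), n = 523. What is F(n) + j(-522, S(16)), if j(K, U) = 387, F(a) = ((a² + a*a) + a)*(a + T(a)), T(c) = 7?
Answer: 290218317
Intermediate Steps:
F(a) = (7 + a)*(a + 2*a²) (F(a) = ((a² + a*a) + a)*(a + 7) = ((a² + a²) + a)*(7 + a) = (2*a² + a)*(7 + a) = (a + 2*a²)*(7 + a) = (7 + a)*(a + 2*a²))
S(z) = 4*z² (S(z) = z*(4*z) = 4*z²)
F(n) + j(-522, S(16)) = 523*(7 + 2*523² + 15*523) + 387 = 523*(7 + 2*273529 + 7845) + 387 = 523*(7 + 547058 + 7845) + 387 = 523*554910 + 387 = 290217930 + 387 = 290218317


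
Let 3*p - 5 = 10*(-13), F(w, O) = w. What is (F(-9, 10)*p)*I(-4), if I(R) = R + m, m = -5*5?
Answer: -10875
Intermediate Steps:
p = -125/3 (p = 5/3 + (10*(-13))/3 = 5/3 + (1/3)*(-130) = 5/3 - 130/3 = -125/3 ≈ -41.667)
m = -25
I(R) = -25 + R (I(R) = R - 25 = -25 + R)
(F(-9, 10)*p)*I(-4) = (-9*(-125/3))*(-25 - 4) = 375*(-29) = -10875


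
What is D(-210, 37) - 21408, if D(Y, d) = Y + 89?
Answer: -21529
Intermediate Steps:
D(Y, d) = 89 + Y
D(-210, 37) - 21408 = (89 - 210) - 21408 = -121 - 21408 = -21529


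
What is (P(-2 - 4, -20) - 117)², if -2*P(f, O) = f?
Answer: 12996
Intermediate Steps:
P(f, O) = -f/2
(P(-2 - 4, -20) - 117)² = (-(-2 - 4)/2 - 117)² = (-½*(-6) - 117)² = (3 - 117)² = (-114)² = 12996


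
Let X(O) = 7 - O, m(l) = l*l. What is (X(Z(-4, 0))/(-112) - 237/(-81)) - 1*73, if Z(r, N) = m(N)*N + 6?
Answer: -211931/3024 ≈ -70.083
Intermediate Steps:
m(l) = l**2
Z(r, N) = 6 + N**3 (Z(r, N) = N**2*N + 6 = N**3 + 6 = 6 + N**3)
(X(Z(-4, 0))/(-112) - 237/(-81)) - 1*73 = ((7 - (6 + 0**3))/(-112) - 237/(-81)) - 1*73 = ((7 - (6 + 0))*(-1/112) - 237*(-1/81)) - 73 = ((7 - 1*6)*(-1/112) + 79/27) - 73 = ((7 - 6)*(-1/112) + 79/27) - 73 = (1*(-1/112) + 79/27) - 73 = (-1/112 + 79/27) - 73 = 8821/3024 - 73 = -211931/3024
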